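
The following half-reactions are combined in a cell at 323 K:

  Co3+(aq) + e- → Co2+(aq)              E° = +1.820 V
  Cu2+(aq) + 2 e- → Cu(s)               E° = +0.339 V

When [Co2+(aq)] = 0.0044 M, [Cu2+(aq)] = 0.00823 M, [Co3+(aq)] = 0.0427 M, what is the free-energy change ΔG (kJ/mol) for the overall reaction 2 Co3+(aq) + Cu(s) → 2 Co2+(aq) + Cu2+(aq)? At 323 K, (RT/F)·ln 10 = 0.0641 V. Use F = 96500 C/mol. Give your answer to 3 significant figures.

−311 kJ/mol

The standard cell potential is +1.820 − (+0.339) = +1.481 V, with n = 2 electrons in the balanced equation.
Q = ([Co2+(aq)]^2·[Cu2+(aq)]) / [Co3+(aq)]^2 = 8.74×10^−5, so log Q = −4.059 and E = +1.481 − (0.0641/2)(−4.059) = +1.6111 V.
Then ΔG = −nFE = −2 × 96500 × +1.6111 J/mol = −311 kJ/mol.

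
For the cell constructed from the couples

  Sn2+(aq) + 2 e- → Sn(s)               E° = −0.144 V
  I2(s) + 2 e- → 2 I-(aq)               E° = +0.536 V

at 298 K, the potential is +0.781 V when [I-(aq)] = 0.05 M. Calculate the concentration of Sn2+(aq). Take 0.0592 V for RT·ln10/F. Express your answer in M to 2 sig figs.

With I₂/I⁻ at the cathode and Sn²⁺/Sn at the anode, E°cell = +0.536 − (−0.144) = +0.680 V (n = 2).
Rearranging E = E° − (0.0592/n)·log Q gives log Q = 2(+0.680 − (+0.781))/0.0592 = −3.412.
Balancing electrons gives I2(s) + Sn(s) → 2 I-(aq) + Sn2+(aq); thus Q = [I-(aq)]^2·[Sn2+(aq)].
Solving for the unknown gives log [Sn2+(aq)] = −0.810, so [Sn2+(aq)] ≈ 0.15 M.

0.15 M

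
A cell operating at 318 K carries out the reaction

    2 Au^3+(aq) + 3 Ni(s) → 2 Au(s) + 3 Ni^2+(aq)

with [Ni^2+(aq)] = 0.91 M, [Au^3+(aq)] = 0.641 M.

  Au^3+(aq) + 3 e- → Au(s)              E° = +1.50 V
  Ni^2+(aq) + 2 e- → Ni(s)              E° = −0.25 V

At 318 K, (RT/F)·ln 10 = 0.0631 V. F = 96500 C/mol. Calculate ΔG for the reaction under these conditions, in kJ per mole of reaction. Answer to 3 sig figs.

−1010 kJ/mol

With Au³⁺/Au reduced at the cathode, E°cell = +1.50 − (−0.25) = +1.75 V and n = 6.
The reaction quotient is [Ni^2+(aq)]^3 / [Au^3+(aq)]^2 = 1.83; by Nernst, E = +1.75 − (0.0631/6)(0.263) = +1.7472 V.
ΔG = −nFE = −(6)(96500)(+1.7472) J/mol = −1010 kJ/mol.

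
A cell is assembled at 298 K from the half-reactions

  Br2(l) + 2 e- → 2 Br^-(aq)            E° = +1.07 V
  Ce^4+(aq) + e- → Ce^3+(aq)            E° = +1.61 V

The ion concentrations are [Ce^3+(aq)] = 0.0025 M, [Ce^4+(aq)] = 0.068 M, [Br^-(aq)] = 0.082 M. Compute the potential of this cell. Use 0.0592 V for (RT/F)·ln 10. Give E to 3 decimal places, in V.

Ce⁴⁺/Ce³⁺ is reduced (cathode, E° = +1.61 V) and Br₂/Br⁻ is oxidized (anode).
The standard potential is +1.61 − (+1.07) = +0.54 V and the balanced reaction transfers n = 2 electrons.
For the overall reaction 2 Ce^4+(aq) + 2 Br^-(aq) → 2 Ce^3+(aq) + Br2(l), Q = [Ce^3+(aq)]^2 / ([Ce^4+(aq)]^2·[Br^-(aq)]^2) = 0.201, giving log Q = −0.697.
By the Nernst equation, E = +0.54 − (0.0592/2)·(−0.697) = +0.561 V.

+0.561 V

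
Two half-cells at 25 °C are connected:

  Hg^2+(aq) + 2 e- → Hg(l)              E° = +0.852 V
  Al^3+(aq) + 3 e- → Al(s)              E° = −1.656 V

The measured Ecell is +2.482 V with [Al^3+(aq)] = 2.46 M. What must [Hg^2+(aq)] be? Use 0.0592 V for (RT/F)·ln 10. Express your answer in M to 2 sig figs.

0.24 M

Hg²⁺/Hg is the cathode (higher E°); E°cell = +0.852 − (−1.656) = +2.508 V with n = 6.
From the Nernst equation, log Q = n(E° − E)/0.0592 = 6·(+2.508 − (+2.482))/0.0592 = 2.635.
For 3 Hg^2+(aq) + 2 Al(s) → 3 Hg(l) + 2 Al^3+(aq), the reaction quotient is Q = [Al^3+(aq)]^2 / [Hg^2+(aq)]^3.
Solving for the unknown gives log [Hg^2+(aq)] = −0.618, so [Hg^2+(aq)] ≈ 0.24 M.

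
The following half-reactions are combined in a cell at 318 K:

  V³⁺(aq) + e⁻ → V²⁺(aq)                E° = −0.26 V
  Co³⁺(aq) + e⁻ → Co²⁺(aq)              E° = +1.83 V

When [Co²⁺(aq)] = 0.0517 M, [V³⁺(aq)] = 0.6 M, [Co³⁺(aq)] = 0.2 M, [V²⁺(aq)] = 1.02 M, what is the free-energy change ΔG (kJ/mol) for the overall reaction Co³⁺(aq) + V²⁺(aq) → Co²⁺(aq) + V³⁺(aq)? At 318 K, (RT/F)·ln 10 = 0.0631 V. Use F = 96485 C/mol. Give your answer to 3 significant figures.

−207 kJ/mol

The standard cell potential is +1.83 − (−0.26) = +2.09 V, with n = 1 electron in the balanced equation.
Here Q = ([Co²⁺(aq)]·[V³⁺(aq)]) / ([Co³⁺(aq)]·[V²⁺(aq)]) = 0.152 (log Q = −0.818), giving E = +2.09 − (0.0631/1)·(−0.818) = +2.1416 V.
Then ΔG = −nFE = −1 × 96485 × +2.1416 J/mol = −207 kJ/mol.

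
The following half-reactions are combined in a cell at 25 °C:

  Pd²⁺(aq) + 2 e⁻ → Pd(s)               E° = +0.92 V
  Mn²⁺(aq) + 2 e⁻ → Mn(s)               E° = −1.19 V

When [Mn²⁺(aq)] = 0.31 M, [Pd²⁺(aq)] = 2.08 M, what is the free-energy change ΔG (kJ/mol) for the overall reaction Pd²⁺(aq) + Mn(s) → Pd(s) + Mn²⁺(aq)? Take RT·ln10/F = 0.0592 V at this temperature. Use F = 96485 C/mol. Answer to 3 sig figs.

−412 kJ/mol

The standard cell potential is +0.92 − (−1.19) = +2.11 V, with n = 2 electrons in the balanced equation.
Here Q = [Mn²⁺(aq)] / [Pd²⁺(aq)] = 0.149 (log Q = −0.827), giving E = +2.11 − (0.0592/2)·(−0.827) = +2.1345 V.
ΔG = −nFE = −(2)(96485)(+2.1345) J/mol = −412 kJ/mol.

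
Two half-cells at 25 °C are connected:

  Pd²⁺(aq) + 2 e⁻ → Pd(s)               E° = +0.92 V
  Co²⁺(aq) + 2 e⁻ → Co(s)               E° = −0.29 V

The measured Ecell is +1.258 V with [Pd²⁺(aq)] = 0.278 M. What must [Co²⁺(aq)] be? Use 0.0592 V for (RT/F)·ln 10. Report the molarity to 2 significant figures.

The Pd²⁺/Pd couple has the larger reduction potential, so it is the cathode: E°cell = +0.92 − (−0.29) = +1.21 V and n = 2.
From the Nernst equation, log Q = n(E° − E)/0.0592 = 2·(+1.21 − (+1.258))/0.0592 = −1.622.
The balanced reaction is Pd²⁺(aq) + Co(s) → Pd(s) + Co²⁺(aq), so Q = [Co²⁺(aq)] / [Pd²⁺(aq)].
Isolating [Co²⁺(aq)] in Q = 10^{−1.622} yields log [Co²⁺(aq)] = −2.178, i.e. 0.0066 M.

0.0066 M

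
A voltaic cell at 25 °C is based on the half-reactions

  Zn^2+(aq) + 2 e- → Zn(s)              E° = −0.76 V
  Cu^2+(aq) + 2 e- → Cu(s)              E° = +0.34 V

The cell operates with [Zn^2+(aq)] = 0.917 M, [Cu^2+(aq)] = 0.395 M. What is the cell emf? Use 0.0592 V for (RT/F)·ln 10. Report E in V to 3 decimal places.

The Cu²⁺/Cu couple has the more positive E°, so it is the cathode; Zn²⁺/Zn is the anode.
The standard potential is +0.34 − (−0.76) = +1.10 V and the balanced reaction transfers n = 2 electrons.
Balancing gives Cu^2+(aq) + Zn(s) → Cu(s) + Zn^2+(aq); hence Q = [Zn^2+(aq)] / [Cu^2+(aq)] = 2.32 (log Q = 0.366).
Applying E = E° − (RT ln10/nF)·log Q gives +1.10 − (0.0592/2)(0.366) = +1.089 V.

+1.089 V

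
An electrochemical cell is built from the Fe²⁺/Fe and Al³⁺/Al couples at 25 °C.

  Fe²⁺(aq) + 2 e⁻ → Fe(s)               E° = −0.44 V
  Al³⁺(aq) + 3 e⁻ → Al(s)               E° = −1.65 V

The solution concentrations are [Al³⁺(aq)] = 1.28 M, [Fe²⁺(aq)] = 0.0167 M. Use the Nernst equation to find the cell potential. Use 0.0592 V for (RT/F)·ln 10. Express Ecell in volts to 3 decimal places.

Since E°(Fe²⁺/Fe) > E°(Al³⁺/Al), Fe²⁺/Fe serves as the cathode.
The standard potential is −0.44 − (−1.65) = +1.21 V and the balanced reaction transfers n = 6 electrons.
For the overall reaction 3 Fe²⁺(aq) + 2 Al(s) → 3 Fe(s) + 2 Al³⁺(aq), Q = [Al³⁺(aq)]^2 / [Fe²⁺(aq)]^3 = 3.52×10^5, giving log Q = 5.546.
Applying E = E° − (RT ln10/nF)·log Q gives +1.21 − (0.0592/6)(5.546) = +1.155 V.

+1.155 V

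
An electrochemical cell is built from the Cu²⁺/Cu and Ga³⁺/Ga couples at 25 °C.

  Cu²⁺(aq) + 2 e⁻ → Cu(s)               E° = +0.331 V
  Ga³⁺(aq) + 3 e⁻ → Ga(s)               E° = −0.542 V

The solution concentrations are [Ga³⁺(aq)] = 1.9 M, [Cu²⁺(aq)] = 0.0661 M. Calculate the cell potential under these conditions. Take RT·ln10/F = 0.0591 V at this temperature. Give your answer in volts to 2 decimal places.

+0.83 V

The Cu²⁺/Cu couple has the more positive E°, so it is the cathode; Ga³⁺/Ga is the anode.
E°cell = +0.331 − (−0.542) = +0.873 V, with n = 6 electrons transferred.
For the overall reaction 3 Cu²⁺(aq) + 2 Ga(s) → 3 Cu(s) + 2 Ga³⁺(aq), Q = [Ga³⁺(aq)]^2 / [Cu²⁺(aq)]^3 = 1.25×10^4, giving log Q = 4.097.
By the Nernst equation, E = +0.873 − (0.0591/6)·(4.097) = +0.83 V.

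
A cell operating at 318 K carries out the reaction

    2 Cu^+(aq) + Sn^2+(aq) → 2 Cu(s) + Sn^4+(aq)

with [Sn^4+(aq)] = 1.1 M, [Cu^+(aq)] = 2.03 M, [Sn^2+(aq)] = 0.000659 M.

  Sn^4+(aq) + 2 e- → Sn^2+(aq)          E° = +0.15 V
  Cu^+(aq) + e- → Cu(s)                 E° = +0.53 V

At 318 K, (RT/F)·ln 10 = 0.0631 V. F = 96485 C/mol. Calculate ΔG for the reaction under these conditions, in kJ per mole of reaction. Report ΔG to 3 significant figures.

With Cu⁺/Cu reduced at the cathode, E°cell = +0.53 − (+0.15) = +0.38 V and n = 2.
The reaction quotient is [Sn^4+(aq)] / ([Cu^+(aq)]^2·[Sn^2+(aq)]) = 405; by Nernst, E = +0.38 − (0.0631/2)(2.608) = +0.2977 V.
ΔG = −nFE = −(2)(96485)(+0.2977) J/mol = −57.4 kJ/mol.

−57.4 kJ/mol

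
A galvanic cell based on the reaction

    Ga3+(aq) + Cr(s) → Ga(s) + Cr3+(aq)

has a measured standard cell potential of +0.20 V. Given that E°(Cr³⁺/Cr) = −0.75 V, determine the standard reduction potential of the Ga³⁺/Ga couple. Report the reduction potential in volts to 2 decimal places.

−0.55 V

In the reaction as written the Ga³⁺/Ga couple is reduced (cathode) and Cr³⁺/Cr is oxidized (anode), so E°cell = E°(Ga³⁺/Ga) − E°(Cr³⁺/Cr).
E°(Ga³⁺/Ga) = E°cell + E°(anode) = +0.20 + (−0.75) = −0.55 V.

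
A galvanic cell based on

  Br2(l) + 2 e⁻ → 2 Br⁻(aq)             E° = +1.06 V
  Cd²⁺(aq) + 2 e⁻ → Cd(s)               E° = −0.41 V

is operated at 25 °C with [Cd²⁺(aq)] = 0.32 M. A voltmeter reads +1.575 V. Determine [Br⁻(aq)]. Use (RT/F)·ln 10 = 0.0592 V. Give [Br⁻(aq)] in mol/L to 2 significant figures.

0.030 M

With Br₂/Br⁻ at the cathode and Cd²⁺/Cd at the anode, E°cell = +1.06 − (−0.41) = +1.47 V (n = 2).
From the Nernst equation, log Q = n(E° − E)/0.0592 = 2·(+1.47 − (+1.575))/0.0592 = −3.547.
The balanced reaction is Br2(l) + Cd(s) → 2 Br⁻(aq) + Cd²⁺(aq), so Q = [Br⁻(aq)]^2·[Cd²⁺(aq)].
Substituting the known concentrations and solving, log [Br⁻(aq)] = −1.526 and [Br⁻(aq)] = 0.030 M.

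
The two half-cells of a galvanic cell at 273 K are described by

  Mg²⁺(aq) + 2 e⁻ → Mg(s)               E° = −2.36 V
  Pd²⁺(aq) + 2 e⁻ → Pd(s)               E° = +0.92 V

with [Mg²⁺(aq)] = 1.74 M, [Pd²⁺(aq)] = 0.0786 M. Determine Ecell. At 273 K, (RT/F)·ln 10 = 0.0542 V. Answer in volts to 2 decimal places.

+3.24 V

Since E°(Pd²⁺/Pd) > E°(Mg²⁺/Mg), Pd²⁺/Pd serves as the cathode.
The standard potential is +0.92 − (−2.36) = +3.28 V and the balanced reaction transfers n = 2 electrons.
Balancing gives Pd²⁺(aq) + Mg(s) → Pd(s) + Mg²⁺(aq); hence Q = [Mg²⁺(aq)] / [Pd²⁺(aq)] = 22.1 (log Q = 1.345).
E = E° − (0.0542/n)·log Q = +3.28 − (0.0542/2)(1.345) = +3.24 V.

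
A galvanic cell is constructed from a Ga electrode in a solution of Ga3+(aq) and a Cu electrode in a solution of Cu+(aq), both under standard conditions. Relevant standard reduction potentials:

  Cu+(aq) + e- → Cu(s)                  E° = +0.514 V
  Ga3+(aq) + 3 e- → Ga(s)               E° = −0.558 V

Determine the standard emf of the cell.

+1.072 V

The Cu⁺/Cu couple has the higher E°, so Cu ion is reduced (cathode) and Ga is oxidized (anode).
E°cell = E°(cathode) − E°(anode) = +0.514 − (−0.558) = +1.072 V.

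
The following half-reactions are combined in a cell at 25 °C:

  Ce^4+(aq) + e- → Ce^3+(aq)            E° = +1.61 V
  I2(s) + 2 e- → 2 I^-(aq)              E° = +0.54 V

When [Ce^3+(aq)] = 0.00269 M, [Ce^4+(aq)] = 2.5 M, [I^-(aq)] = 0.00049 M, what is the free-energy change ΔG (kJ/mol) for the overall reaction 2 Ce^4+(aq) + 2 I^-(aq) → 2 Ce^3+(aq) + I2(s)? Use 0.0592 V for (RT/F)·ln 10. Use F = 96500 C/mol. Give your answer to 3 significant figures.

With Ce⁴⁺/Ce³⁺ reduced at the cathode, E°cell = +1.61 − (+0.54) = +1.07 V and n = 2.
Here Q = [Ce^3+(aq)]^2 / ([Ce^4+(aq)]^2·[I^-(aq)]^2) = 4.82 (log Q = 0.683), giving E = +1.07 − (0.0592/2)·(0.683) = +1.0498 V.
Then ΔG = −nFE = −2 × 96500 × +1.0498 J/mol = −203 kJ/mol.

−203 kJ/mol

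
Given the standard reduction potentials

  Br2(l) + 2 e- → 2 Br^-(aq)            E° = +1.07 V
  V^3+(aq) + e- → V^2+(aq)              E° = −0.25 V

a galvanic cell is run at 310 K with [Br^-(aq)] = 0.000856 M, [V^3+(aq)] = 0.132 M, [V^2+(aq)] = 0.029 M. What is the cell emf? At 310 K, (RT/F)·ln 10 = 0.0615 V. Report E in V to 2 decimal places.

+1.47 V

The Br₂/Br⁻ couple has the more positive E°, so it is the cathode; V³⁺/V²⁺ is the anode.
The standard potential is +1.07 − (−0.25) = +1.32 V and the balanced reaction transfers n = 2 electrons.
Balancing gives Br2(l) + 2 V^2+(aq) → 2 Br^-(aq) + 2 V^3+(aq); hence Q = ([Br^-(aq)]^2·[V^3+(aq)]^2) / [V^2+(aq)]^2 = 1.52×10^−5 (log Q = −4.819).
Applying E = E° − (RT ln10/nF)·log Q gives +1.32 − (0.0615/2)(−4.819) = +1.47 V.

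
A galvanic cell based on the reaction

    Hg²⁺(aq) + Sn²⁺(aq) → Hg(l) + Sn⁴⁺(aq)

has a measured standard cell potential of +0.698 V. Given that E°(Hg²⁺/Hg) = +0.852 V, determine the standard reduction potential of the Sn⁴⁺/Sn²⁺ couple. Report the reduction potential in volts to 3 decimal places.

In the reaction as written the Hg²⁺/Hg couple is reduced (cathode) and Sn⁴⁺/Sn²⁺ is oxidized (anode), so E°cell = E°(Hg²⁺/Hg) − E°(Sn⁴⁺/Sn²⁺).
E°(Sn⁴⁺/Sn²⁺) = E°(cathode) − E°cell = +0.852 − (+0.698) = +0.154 V.

+0.154 V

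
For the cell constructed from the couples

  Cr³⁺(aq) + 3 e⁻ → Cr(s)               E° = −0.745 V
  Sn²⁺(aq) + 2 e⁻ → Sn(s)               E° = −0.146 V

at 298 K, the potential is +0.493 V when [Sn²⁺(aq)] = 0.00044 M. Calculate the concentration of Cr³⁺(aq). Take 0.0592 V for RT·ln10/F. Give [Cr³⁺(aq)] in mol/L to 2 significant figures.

2.2 M

With Sn²⁺/Sn at the cathode and Cr³⁺/Cr at the anode, E°cell = −0.146 − (−0.745) = +0.599 V (n = 6).
Since E = E° − (0.0592/n)·log Q, log Q = n(E° − E)/0.0592 = 10.743.
The balanced reaction is 3 Sn²⁺(aq) + 2 Cr(s) → 3 Sn(s) + 2 Cr³⁺(aq), so Q = [Cr³⁺(aq)]^2 / [Sn²⁺(aq)]^3.
Substituting the known concentrations and solving, log [Cr³⁺(aq)] = 0.337 and [Cr³⁺(aq)] = 2.2 M.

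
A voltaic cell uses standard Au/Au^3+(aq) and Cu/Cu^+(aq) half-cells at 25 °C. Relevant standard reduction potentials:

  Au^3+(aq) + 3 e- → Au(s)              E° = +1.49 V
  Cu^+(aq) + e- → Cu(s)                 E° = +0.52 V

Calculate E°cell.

Of the two couples in this cell, the one with the more positive reduction potential is reduced at the cathode: here that is Au³⁺/Au (+1.49 V); Cu⁺/Cu (+0.52 V) is the anode.
E°cell = E°(cathode) − E°(anode) = +1.49 − (+0.52) = +0.97 V.

+0.97 V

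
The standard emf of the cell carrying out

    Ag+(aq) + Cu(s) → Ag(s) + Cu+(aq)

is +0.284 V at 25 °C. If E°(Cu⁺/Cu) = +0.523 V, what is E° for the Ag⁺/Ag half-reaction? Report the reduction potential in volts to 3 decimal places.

+0.807 V

In the reaction as written the Ag⁺/Ag couple is reduced (cathode) and Cu⁺/Cu is oxidized (anode), so E°cell = E°(Ag⁺/Ag) − E°(Cu⁺/Cu).
E°(Ag⁺/Ag) = E°cell + E°(anode) = +0.284 + (+0.523) = +0.807 V.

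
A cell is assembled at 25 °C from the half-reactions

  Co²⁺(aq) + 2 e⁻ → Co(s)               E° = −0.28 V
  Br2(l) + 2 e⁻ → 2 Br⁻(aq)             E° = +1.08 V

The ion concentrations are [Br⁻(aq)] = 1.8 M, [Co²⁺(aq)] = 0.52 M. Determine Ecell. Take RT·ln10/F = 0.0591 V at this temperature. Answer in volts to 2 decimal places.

Br₂/Br⁻ is reduced (cathode, E° = +1.08 V) and Co²⁺/Co is oxidized (anode).
E°cell = +1.08 − (−0.28) = +1.36 V, with n = 2 electrons transferred.
The balanced reaction is Br2(l) + Co(s) → 2 Br⁻(aq) + Co²⁺(aq), so Q = [Br⁻(aq)]^2·[Co²⁺(aq)] = 1.68 and log Q = 0.227.
Applying E = E° − (RT ln10/nF)·log Q gives +1.36 − (0.0591/2)(0.227) = +1.35 V.

+1.35 V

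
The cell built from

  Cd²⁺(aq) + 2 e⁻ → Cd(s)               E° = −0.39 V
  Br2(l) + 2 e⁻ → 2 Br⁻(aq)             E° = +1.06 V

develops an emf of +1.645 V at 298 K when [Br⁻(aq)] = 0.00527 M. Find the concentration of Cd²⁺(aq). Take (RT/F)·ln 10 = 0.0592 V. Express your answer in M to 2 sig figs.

Br₂/Br⁻ is the cathode (higher E°); E°cell = +1.06 − (−0.39) = +1.45 V with n = 2.
Since E = E° − (0.0592/n)·log Q, log Q = n(E° − E)/0.0592 = −6.588.
For Br2(l) + Cd(s) → 2 Br⁻(aq) + Cd²⁺(aq), the reaction quotient is Q = [Br⁻(aq)]^2·[Cd²⁺(aq)].
Solving for the unknown gives log [Cd²⁺(aq)] = −2.032, so [Cd²⁺(aq)] ≈ 0.0093 M.

0.0093 M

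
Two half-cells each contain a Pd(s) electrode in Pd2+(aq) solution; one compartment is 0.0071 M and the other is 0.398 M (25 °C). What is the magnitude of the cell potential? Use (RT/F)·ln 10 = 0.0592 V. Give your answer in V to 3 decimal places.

For a concentration cell E°cell = 0, since both electrodes use the same couple.
The compartment with the higher Pd2+(aq) concentration (0.398 M) acts as the cathode; ions are reduced there and produced at the dilute (0.0071 M) anode.
With n = 2, Ecell = −(0.0592/2)·log([dilute]/[conc]) = −(0.0592/2)·log(0.0071/0.398) = +0.052 V.

0.052 V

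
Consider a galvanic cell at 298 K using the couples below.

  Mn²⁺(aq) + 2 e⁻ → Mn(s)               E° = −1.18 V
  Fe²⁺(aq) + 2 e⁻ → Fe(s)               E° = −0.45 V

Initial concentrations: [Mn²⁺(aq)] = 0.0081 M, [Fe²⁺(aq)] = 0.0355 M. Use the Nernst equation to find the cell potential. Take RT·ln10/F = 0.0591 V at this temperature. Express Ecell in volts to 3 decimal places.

Fe²⁺/Fe is reduced (cathode, E° = −0.45 V) and Mn²⁺/Mn is oxidized (anode).
E°cell = −0.45 − (−1.18) = +0.73 V, with n = 2 electrons transferred.
Balancing gives Fe²⁺(aq) + Mn(s) → Fe(s) + Mn²⁺(aq); hence Q = [Mn²⁺(aq)] / [Fe²⁺(aq)] = 0.228 (log Q = −0.642).
By the Nernst equation, E = +0.73 − (0.0591/2)·(−0.642) = +0.749 V.

+0.749 V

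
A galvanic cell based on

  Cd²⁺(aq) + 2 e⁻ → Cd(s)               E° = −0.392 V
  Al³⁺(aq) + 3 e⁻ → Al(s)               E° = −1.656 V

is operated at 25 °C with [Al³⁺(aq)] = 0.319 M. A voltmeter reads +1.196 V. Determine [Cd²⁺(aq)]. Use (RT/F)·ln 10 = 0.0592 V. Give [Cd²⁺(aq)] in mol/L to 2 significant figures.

0.0024 M

With Cd²⁺/Cd at the cathode and Al³⁺/Al at the anode, E°cell = −0.392 − (−1.656) = +1.264 V (n = 6).
Since E = E° − (0.0592/n)·log Q, log Q = n(E° − E)/0.0592 = 6.892.
The balanced reaction is 3 Cd²⁺(aq) + 2 Al(s) → 3 Cd(s) + 2 Al³⁺(aq), so Q = [Al³⁺(aq)]^2 / [Cd²⁺(aq)]^3.
Isolating [Cd²⁺(aq)] in Q = 10^{6.892} yields log [Cd²⁺(aq)] = −2.628, i.e. 0.0024 M.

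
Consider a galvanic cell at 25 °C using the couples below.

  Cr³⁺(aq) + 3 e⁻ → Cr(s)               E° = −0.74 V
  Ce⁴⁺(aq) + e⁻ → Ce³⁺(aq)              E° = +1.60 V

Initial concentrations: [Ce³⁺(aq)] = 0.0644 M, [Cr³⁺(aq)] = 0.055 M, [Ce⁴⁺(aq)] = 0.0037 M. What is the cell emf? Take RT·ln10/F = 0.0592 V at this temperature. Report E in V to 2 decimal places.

The Ce⁴⁺/Ce³⁺ couple has the more positive E°, so it is the cathode; Cr³⁺/Cr is the anode.
E°cell = +1.60 − (−0.74) = +2.34 V, with n = 3 electrons transferred.
For the overall reaction 3 Ce⁴⁺(aq) + Cr(s) → 3 Ce³⁺(aq) + Cr³⁺(aq), Q = ([Ce³⁺(aq)]^3·[Cr³⁺(aq)]) / [Ce⁴⁺(aq)]^3 = 290, giving log Q = 2.462.
By the Nernst equation, E = +2.34 − (0.0592/3)·(2.462) = +2.29 V.

+2.29 V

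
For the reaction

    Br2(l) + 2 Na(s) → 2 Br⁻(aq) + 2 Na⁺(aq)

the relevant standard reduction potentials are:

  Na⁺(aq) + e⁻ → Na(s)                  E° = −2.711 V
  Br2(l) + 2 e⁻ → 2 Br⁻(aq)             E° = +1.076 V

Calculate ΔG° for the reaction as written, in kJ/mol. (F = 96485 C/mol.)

−731 kJ/mol

In the reaction as written Br2(l) is reduced, so the Br₂/Br⁻ couple is the cathode and Na⁺/Na is the anode.
E°cell = +1.076 − (−2.711) = +3.787 V; balancing electrons gives n = 2.
ΔG° = −nFE°cell = −(2)(96485)(+3.787) J/mol = −731 kJ/mol.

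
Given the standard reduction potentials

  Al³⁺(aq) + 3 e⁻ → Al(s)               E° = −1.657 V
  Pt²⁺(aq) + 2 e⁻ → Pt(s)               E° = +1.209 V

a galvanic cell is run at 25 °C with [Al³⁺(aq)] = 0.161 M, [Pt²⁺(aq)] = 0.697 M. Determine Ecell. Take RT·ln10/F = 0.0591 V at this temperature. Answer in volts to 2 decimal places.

+2.88 V

Pt²⁺/Pt is reduced (cathode, E° = +1.209 V) and Al³⁺/Al is oxidized (anode).
The standard potential is +1.209 − (−1.657) = +2.866 V and the balanced reaction transfers n = 6 electrons.
The balanced reaction is 3 Pt²⁺(aq) + 2 Al(s) → 3 Pt(s) + 2 Al³⁺(aq), so Q = [Al³⁺(aq)]^2 / [Pt²⁺(aq)]^3 = 0.0766 and log Q = −1.116.
E = E° − (0.0591/n)·log Q = +2.866 − (0.0591/6)(−1.116) = +2.88 V.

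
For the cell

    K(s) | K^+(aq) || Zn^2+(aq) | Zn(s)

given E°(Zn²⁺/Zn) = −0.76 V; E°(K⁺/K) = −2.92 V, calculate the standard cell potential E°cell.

By convention the left-hand electrode in cell notation is the anode (oxidation) and the right-hand electrode is the cathode (reduction).
E°cell = E°(right) − E°(left) = −0.76 − (−2.92) = +2.16 V.

+2.16 V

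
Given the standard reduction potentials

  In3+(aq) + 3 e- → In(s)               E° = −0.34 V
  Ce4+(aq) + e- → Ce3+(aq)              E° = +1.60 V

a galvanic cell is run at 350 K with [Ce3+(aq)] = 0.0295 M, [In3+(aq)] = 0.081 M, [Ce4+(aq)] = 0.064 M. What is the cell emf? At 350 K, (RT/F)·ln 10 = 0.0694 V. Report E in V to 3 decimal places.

Since E°(Ce⁴⁺/Ce³⁺) > E°(In³⁺/In), Ce⁴⁺/Ce³⁺ serves as the cathode.
E°cell = +1.60 − (−0.34) = +1.94 V, with n = 3 electrons transferred.
Balancing gives 3 Ce4+(aq) + In(s) → 3 Ce3+(aq) + In3+(aq); hence Q = ([Ce3+(aq)]^3·[In3+(aq)]) / [Ce4+(aq)]^3 = 0.00793 (log Q = −2.101).
Applying E = E° − (RT ln10/nF)·log Q gives +1.94 − (0.0694/3)(−2.101) = +1.989 V.

+1.989 V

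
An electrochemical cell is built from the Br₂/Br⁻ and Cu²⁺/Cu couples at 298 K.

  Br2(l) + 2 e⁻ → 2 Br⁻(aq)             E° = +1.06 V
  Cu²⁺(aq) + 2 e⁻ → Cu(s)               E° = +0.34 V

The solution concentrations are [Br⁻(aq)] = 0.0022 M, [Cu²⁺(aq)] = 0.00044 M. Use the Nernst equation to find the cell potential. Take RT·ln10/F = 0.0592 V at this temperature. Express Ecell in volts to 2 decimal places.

Since E°(Br₂/Br⁻) > E°(Cu²⁺/Cu), Br₂/Br⁻ serves as the cathode.
E°cell = E°cat − E°an = +1.06 − (+0.34) = +0.72 V; n = 2.
Balancing gives Br2(l) + Cu(s) → 2 Br⁻(aq) + Cu²⁺(aq); hence Q = [Br⁻(aq)]^2·[Cu²⁺(aq)] = 2.13×10^−9 (log Q = −8.672).
Applying E = E° − (RT ln10/nF)·log Q gives +0.72 − (0.0592/2)(−8.672) = +0.98 V.

+0.98 V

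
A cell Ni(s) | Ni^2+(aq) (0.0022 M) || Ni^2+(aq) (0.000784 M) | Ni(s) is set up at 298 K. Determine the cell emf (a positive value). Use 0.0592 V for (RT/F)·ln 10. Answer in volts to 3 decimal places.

0.013 V

For a concentration cell E°cell = 0, since both electrodes use the same couple.
The compartment with the higher Ni^2+(aq) concentration (0.0022 M) acts as the cathode; ions are reduced there and produced at the dilute (0.000784 M) anode.
With n = 2, Ecell = −(0.0592/2)·log([dilute]/[conc]) = −(0.0592/2)·log(0.000784/0.0022) = +0.013 V.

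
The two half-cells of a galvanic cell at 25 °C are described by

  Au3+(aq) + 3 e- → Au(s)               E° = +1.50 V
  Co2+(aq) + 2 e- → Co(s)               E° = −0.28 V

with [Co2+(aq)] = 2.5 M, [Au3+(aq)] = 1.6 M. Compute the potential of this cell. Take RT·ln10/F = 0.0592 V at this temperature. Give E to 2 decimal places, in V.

+1.77 V

Since E°(Au³⁺/Au) > E°(Co²⁺/Co), Au³⁺/Au serves as the cathode.
The standard potential is +1.50 − (−0.28) = +1.78 V and the balanced reaction transfers n = 6 electrons.
Balancing gives 2 Au3+(aq) + 3 Co(s) → 2 Au(s) + 3 Co2+(aq); hence Q = [Co2+(aq)]^3 / [Au3+(aq)]^2 = 6.1 (log Q = 0.786).
By the Nernst equation, E = +1.78 − (0.0592/6)·(0.786) = +1.77 V.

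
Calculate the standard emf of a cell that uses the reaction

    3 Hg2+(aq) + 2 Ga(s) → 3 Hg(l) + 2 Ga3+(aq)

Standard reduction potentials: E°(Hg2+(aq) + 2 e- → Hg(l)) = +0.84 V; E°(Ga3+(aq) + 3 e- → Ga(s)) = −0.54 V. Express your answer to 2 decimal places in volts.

+1.38 V

In the reaction as written, Hg2+(aq) is reduced (cathode) and Ga3+(aq) is produced by oxidation at the anode.
E°cell = E°(cathode) − E°(anode) = +0.84 − (−0.54) = +1.38 V.
The positive value indicates the reaction is spontaneous as written.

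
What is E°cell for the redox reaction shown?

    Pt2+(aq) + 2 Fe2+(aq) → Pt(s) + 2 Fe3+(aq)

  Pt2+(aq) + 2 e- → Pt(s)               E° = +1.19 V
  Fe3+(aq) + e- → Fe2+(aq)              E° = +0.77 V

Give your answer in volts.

Pt2+(aq) gains electrons, so the Pt²⁺/Pt couple is the cathode; the Fe³⁺/Fe²⁺ couple is the anode.
E°cell = E°(cathode) − E°(anode) = +1.19 − (+0.77) = +0.42 V.

+0.42 V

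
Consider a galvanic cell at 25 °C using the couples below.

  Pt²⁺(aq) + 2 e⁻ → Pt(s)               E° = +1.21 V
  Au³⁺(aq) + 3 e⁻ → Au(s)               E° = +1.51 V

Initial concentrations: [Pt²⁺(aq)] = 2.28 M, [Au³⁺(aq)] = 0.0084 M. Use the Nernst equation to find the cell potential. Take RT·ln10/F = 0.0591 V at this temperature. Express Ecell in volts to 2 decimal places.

Au³⁺/Au is reduced (cathode, E° = +1.51 V) and Pt²⁺/Pt is oxidized (anode).
The standard potential is +1.51 − (+1.21) = +0.30 V and the balanced reaction transfers n = 6 electrons.
The balanced reaction is 2 Au³⁺(aq) + 3 Pt(s) → 2 Au(s) + 3 Pt²⁺(aq), so Q = [Pt²⁺(aq)]^3 / [Au³⁺(aq)]^2 = 1.68×10^5 and log Q = 5.225.
E = E° − (0.0591/n)·log Q = +0.30 − (0.0591/6)(5.225) = +0.25 V.

+0.25 V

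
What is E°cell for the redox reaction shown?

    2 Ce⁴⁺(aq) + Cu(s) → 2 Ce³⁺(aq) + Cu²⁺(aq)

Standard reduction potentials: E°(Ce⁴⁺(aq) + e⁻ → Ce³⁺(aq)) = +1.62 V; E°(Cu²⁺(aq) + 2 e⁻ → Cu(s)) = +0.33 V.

Ce⁴⁺(aq) gains electrons, so the Ce⁴⁺/Ce³⁺ couple is the cathode; the Cu²⁺/Cu couple is the anode.
E°cell = E°(cathode) − E°(anode) = +1.62 − (+0.33) = +1.29 V.

+1.29 V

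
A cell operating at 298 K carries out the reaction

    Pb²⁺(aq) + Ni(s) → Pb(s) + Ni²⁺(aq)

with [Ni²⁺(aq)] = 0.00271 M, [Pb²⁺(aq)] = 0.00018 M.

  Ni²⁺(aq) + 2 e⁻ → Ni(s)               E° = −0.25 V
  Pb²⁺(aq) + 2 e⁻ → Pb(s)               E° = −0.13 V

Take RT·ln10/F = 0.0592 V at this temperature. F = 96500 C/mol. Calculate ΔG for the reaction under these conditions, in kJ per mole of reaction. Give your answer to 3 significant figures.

With Pb²⁺/Pb reduced at the cathode, E°cell = −0.13 − (−0.25) = +0.12 V and n = 2.
The reaction quotient is [Ni²⁺(aq)] / [Pb²⁺(aq)] = 15.1; by Nernst, E = +0.12 − (0.0592/2)(1.178) = +0.0851 V.
Then ΔG = −nFE = −2 × 96500 × +0.0851 J/mol = −16.4 kJ/mol.

−16.4 kJ/mol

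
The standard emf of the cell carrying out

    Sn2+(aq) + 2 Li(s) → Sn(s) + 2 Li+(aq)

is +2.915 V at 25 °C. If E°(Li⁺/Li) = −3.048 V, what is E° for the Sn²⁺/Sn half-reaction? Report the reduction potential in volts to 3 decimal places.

In the reaction as written the Sn²⁺/Sn couple is reduced (cathode) and Li⁺/Li is oxidized (anode), so E°cell = E°(Sn²⁺/Sn) − E°(Li⁺/Li).
E°(Sn²⁺/Sn) = E°cell + E°(anode) = +2.915 + (−3.048) = −0.133 V.

−0.133 V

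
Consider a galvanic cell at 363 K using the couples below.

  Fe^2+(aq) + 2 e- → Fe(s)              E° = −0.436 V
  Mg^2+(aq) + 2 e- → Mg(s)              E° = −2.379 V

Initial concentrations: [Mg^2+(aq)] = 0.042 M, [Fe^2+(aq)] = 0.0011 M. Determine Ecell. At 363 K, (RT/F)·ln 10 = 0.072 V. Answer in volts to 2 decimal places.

The Fe²⁺/Fe couple has the more positive E°, so it is the cathode; Mg²⁺/Mg is the anode.
E°cell = E°cat − E°an = −0.436 − (−2.379) = +1.943 V; n = 2.
For the overall reaction Fe^2+(aq) + Mg(s) → Fe(s) + Mg^2+(aq), Q = [Mg^2+(aq)] / [Fe^2+(aq)] = 38.2, giving log Q = 1.582.
Applying E = E° − (RT ln10/nF)·log Q gives +1.943 − (0.072/2)(1.582) = +1.89 V.

+1.89 V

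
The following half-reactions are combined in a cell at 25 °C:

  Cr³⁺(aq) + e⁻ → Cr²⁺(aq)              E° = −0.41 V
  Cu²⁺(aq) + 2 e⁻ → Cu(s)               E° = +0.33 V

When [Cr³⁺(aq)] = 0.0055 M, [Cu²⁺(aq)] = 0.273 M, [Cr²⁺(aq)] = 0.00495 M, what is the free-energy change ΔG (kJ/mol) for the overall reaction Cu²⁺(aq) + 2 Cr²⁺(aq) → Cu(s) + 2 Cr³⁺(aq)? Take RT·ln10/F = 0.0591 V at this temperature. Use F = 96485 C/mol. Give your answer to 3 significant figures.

E°cell = +0.33 − (−0.41) = +0.74 V; the balanced reaction transfers n = 2 electrons.
Q = [Cr³⁺(aq)]^2 / ([Cu²⁺(aq)]·[Cr²⁺(aq)]^2) = 4.52, so log Q = 0.655 and E = +0.74 − (0.0591/2)(0.655) = +0.7206 V.
ΔG = −nFE = −(2)(96485)(+0.7206) J/mol = −139 kJ/mol.

−139 kJ/mol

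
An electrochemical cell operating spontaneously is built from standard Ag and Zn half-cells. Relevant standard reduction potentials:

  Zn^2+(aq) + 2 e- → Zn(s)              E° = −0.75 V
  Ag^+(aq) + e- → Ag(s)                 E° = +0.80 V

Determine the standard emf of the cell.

+1.55 V

Of the two couples in this cell, the one with the more positive reduction potential is reduced at the cathode: here that is Ag⁺/Ag (+0.80 V); Zn²⁺/Zn (−0.75 V) is the anode.
E°cell = E°(cathode) − E°(anode) = +0.80 − (−0.75) = +1.55 V.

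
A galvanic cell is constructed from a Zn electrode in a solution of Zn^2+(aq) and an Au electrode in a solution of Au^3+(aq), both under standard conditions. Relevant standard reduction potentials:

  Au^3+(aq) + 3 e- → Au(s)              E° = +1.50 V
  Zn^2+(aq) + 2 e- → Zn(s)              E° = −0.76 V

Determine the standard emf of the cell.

Of the two couples in this cell, the one with the more positive reduction potential is reduced at the cathode: here that is Au³⁺/Au (+1.50 V); Zn²⁺/Zn (−0.76 V) is the anode.
E°cell = E°(cathode) − E°(anode) = +1.50 − (−0.76) = +2.26 V.

+2.26 V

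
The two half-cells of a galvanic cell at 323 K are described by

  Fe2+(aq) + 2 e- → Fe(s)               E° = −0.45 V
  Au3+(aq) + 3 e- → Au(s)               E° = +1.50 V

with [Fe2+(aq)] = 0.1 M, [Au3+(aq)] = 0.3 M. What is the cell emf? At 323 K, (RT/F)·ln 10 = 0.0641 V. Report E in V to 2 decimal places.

Au³⁺/Au is reduced (cathode, E° = +1.50 V) and Fe²⁺/Fe is oxidized (anode).
E°cell = E°cat − E°an = +1.50 − (−0.45) = +1.95 V; n = 6.
Balancing gives 2 Au3+(aq) + 3 Fe(s) → 2 Au(s) + 3 Fe2+(aq); hence Q = [Fe2+(aq)]^3 / [Au3+(aq)]^2 = 0.0111 (log Q = −1.954).
E = E° − (0.0641/n)·log Q = +1.95 − (0.0641/6)(−1.954) = +1.97 V.

+1.97 V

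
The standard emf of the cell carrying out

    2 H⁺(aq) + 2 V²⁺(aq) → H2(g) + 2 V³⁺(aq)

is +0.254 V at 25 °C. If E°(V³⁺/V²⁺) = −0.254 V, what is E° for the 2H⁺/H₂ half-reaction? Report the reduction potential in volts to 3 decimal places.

In the reaction as written the 2H⁺/H₂ couple is reduced (cathode) and V³⁺/V²⁺ is oxidized (anode), so E°cell = E°(2H⁺/H₂) − E°(V³⁺/V²⁺).
E°(2H⁺/H₂) = E°cell + E°(anode) = +0.254 + (−0.254) = +0.000 V.

+0.000 V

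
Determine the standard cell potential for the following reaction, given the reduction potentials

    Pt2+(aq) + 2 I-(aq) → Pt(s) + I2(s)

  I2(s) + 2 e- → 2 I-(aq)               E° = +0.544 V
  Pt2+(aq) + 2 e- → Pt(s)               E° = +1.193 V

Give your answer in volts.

In the reaction as written, Pt2+(aq) is reduced (cathode) and I2(s) is produced by oxidation at the anode.
E°cell = E°(cathode) − E°(anode) = +1.193 − (+0.544) = +0.649 V.
The positive value indicates the reaction is spontaneous as written.

+0.649 V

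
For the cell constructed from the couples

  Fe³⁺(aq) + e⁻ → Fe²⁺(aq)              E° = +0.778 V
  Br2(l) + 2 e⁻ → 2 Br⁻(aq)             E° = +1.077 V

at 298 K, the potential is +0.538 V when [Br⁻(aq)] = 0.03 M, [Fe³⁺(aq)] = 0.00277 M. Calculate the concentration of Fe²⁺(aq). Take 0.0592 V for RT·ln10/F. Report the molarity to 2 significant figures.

0.91 M

Br₂/Br⁻ is the cathode (higher E°); E°cell = +1.077 − (+0.778) = +0.299 V with n = 2.
Rearranging E = E° − (0.0592/n)·log Q gives log Q = 2(+0.299 − (+0.538))/0.0592 = −8.074.
Balancing electrons gives Br2(l) + 2 Fe²⁺(aq) → 2 Br⁻(aq) + 2 Fe³⁺(aq); thus Q = ([Br⁻(aq)]^2·[Fe³⁺(aq)]^2) / [Fe²⁺(aq)]^2.
Isolating [Fe²⁺(aq)] in Q = 10^{−8.074} yields log [Fe²⁺(aq)] = −0.043, i.e. 0.91 M.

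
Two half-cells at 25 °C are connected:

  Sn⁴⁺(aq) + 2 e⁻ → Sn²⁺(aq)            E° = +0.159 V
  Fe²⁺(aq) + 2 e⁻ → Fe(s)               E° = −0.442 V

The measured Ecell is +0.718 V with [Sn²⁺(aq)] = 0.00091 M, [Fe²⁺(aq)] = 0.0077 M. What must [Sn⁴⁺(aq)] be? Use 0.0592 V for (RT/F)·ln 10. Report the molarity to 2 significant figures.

0.063 M

Sn⁴⁺/Sn²⁺ is the cathode (higher E°); E°cell = +0.159 − (−0.442) = +0.601 V with n = 2.
Since E = E° − (0.0592/n)·log Q, log Q = n(E° − E)/0.0592 = −3.953.
Balancing electrons gives Sn⁴⁺(aq) + Fe(s) → Sn²⁺(aq) + Fe²⁺(aq); thus Q = ([Sn²⁺(aq)]·[Fe²⁺(aq)]) / [Sn⁴⁺(aq)].
Substituting the known concentrations and solving, log [Sn⁴⁺(aq)] = −1.201 and [Sn⁴⁺(aq)] = 0.063 M.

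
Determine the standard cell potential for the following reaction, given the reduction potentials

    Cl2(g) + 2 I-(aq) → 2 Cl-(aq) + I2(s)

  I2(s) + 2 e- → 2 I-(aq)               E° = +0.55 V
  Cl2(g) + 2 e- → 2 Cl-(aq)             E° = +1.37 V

+0.82 V

In the reaction as written, Cl2(g) is reduced (cathode) and I2(s) is produced by oxidation at the anode.
E°cell = E°(cathode) − E°(anode) = +1.37 − (+0.55) = +0.82 V.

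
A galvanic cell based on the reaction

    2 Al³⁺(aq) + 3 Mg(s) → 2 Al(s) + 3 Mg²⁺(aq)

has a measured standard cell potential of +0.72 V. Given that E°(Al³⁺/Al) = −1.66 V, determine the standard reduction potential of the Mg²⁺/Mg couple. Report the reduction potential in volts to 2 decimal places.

−2.38 V

In the reaction as written the Al³⁺/Al couple is reduced (cathode) and Mg²⁺/Mg is oxidized (anode), so E°cell = E°(Al³⁺/Al) − E°(Mg²⁺/Mg).
E°(Mg²⁺/Mg) = E°(cathode) − E°cell = −1.66 − (+0.72) = −2.38 V.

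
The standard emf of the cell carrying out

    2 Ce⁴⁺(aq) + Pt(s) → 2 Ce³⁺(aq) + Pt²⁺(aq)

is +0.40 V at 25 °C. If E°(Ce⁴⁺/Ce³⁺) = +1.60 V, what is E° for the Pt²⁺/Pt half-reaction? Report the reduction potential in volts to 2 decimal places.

In the reaction as written the Ce⁴⁺/Ce³⁺ couple is reduced (cathode) and Pt²⁺/Pt is oxidized (anode), so E°cell = E°(Ce⁴⁺/Ce³⁺) − E°(Pt²⁺/Pt).
E°(Pt²⁺/Pt) = E°(cathode) − E°cell = +1.60 − (+0.40) = +1.20 V.

+1.20 V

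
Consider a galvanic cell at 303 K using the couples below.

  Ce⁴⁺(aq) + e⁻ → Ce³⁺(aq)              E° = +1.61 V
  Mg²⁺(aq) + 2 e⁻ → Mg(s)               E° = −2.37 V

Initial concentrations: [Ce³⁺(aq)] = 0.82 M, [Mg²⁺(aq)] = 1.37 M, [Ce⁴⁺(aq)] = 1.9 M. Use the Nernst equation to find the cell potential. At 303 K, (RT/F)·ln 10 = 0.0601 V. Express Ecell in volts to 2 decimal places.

Since E°(Ce⁴⁺/Ce³⁺) > E°(Mg²⁺/Mg), Ce⁴⁺/Ce³⁺ serves as the cathode.
E°cell = E°cat − E°an = +1.61 − (−2.37) = +3.98 V; n = 2.
The balanced reaction is 2 Ce⁴⁺(aq) + Mg(s) → 2 Ce³⁺(aq) + Mg²⁺(aq), so Q = ([Ce³⁺(aq)]^2·[Mg²⁺(aq)]) / [Ce⁴⁺(aq)]^2 = 0.255 and log Q = −0.593.
Applying E = E° − (RT ln10/nF)·log Q gives +3.98 − (0.0601/2)(−0.593) = +4.00 V.

+4.00 V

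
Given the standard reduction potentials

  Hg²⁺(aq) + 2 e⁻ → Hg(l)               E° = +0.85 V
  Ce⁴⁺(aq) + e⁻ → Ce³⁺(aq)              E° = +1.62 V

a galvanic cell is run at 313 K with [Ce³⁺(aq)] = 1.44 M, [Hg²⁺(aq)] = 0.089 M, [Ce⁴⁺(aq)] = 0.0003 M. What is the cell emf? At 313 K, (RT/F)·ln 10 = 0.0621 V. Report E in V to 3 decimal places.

Since E°(Ce⁴⁺/Ce³⁺) > E°(Hg²⁺/Hg), Ce⁴⁺/Ce³⁺ serves as the cathode.
E°cell = E°cat − E°an = +1.62 − (+0.85) = +0.77 V; n = 2.
The balanced reaction is 2 Ce⁴⁺(aq) + Hg(l) → 2 Ce³⁺(aq) + Hg²⁺(aq), so Q = ([Ce³⁺(aq)]^2·[Hg²⁺(aq)]) / [Ce⁴⁺(aq)]^2 = 2.05×10^6 and log Q = 6.312.
By the Nernst equation, E = +0.77 − (0.0621/2)·(6.312) = +0.574 V.

+0.574 V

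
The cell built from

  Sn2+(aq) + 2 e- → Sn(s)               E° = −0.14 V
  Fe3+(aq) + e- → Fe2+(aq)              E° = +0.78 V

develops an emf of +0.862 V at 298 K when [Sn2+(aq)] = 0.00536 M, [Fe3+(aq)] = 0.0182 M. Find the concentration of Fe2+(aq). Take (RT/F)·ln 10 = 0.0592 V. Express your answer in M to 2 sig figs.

With Fe³⁺/Fe²⁺ at the cathode and Sn²⁺/Sn at the anode, E°cell = +0.78 − (−0.14) = +0.92 V (n = 2).
Since E = E° − (0.0592/n)·log Q, log Q = n(E° − E)/0.0592 = 1.959.
The balanced reaction is 2 Fe3+(aq) + Sn(s) → 2 Fe2+(aq) + Sn2+(aq), so Q = ([Fe2+(aq)]^2·[Sn2+(aq)]) / [Fe3+(aq)]^2.
Solving for the unknown gives log [Fe2+(aq)] = 0.375, so [Fe2+(aq)] ≈ 2.4 M.

2.4 M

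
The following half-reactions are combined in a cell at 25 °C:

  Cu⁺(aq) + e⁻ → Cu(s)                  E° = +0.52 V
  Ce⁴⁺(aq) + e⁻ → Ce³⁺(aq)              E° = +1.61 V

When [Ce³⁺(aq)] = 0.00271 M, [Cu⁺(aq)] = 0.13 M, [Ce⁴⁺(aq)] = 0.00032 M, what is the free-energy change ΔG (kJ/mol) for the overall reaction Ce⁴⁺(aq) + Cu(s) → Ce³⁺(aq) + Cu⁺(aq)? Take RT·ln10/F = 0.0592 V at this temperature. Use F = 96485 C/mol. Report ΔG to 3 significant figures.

−105 kJ/mol

The standard cell potential is +1.61 − (+0.52) = +1.09 V, with n = 1 electron in the balanced equation.
Here Q = ([Ce³⁺(aq)]·[Cu⁺(aq)]) / [Ce⁴⁺(aq)] = 1.1 (log Q = 0.042), giving E = +1.09 − (0.0592/1)·(0.042) = +1.0875 V.
ΔG = −nFE = −(1)(96485)(+1.0875) J/mol = −105 kJ/mol.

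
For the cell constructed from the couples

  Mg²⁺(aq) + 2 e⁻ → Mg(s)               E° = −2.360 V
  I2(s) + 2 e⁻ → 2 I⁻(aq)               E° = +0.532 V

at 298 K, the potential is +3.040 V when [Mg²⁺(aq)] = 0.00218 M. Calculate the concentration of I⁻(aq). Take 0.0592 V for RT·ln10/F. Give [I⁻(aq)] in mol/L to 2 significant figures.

I₂/I⁻ is the cathode (higher E°); E°cell = +0.532 − (−2.360) = +2.892 V with n = 2.
Rearranging E = E° − (0.0592/n)·log Q gives log Q = 2(+2.892 − (+3.040))/0.0592 = −5.000.
For I2(s) + Mg(s) → 2 I⁻(aq) + Mg²⁺(aq), the reaction quotient is Q = [I⁻(aq)]^2·[Mg²⁺(aq)].
Isolating [I⁻(aq)] in Q = 10^{−5.000} yields log [I⁻(aq)] = −1.169, i.e. 0.068 M.

0.068 M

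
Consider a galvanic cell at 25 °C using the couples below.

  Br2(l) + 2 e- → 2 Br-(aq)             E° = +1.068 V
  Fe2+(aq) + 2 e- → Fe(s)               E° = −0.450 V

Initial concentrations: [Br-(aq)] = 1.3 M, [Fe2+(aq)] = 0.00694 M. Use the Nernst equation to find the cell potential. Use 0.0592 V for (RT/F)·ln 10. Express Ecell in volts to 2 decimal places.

+1.58 V

Br₂/Br⁻ is reduced (cathode, E° = +1.068 V) and Fe²⁺/Fe is oxidized (anode).
E°cell = +1.068 − (−0.450) = +1.518 V, with n = 2 electrons transferred.
Balancing gives Br2(l) + Fe(s) → 2 Br-(aq) + Fe2+(aq); hence Q = [Br-(aq)]^2·[Fe2+(aq)] = 0.0117 (log Q = −1.931).
E = E° − (0.0592/n)·log Q = +1.518 − (0.0592/2)(−1.931) = +1.58 V.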